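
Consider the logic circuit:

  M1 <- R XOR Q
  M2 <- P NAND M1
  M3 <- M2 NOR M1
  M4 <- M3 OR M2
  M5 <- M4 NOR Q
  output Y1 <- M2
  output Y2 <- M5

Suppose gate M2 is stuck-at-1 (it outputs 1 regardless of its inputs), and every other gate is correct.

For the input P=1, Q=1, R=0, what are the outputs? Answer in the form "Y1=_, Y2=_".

Y1=1, Y2=0

Propagate with M2 forced: M1=1, M2=1 [stuck-at-1], M3=0, M4=1, M5=0.
So the outputs are Y1=1, Y2=0. (Without the fault they would be Y1=0, Y2=0.)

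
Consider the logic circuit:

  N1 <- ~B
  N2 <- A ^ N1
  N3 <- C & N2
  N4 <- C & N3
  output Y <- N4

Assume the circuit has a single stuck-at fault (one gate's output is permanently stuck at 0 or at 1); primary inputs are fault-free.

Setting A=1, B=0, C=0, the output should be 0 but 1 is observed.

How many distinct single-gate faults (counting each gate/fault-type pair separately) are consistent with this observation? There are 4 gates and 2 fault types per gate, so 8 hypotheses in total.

Fault-free: N1=1, N2=0, N3=0, N4=0 → 0. Observed 1.
  N1 stuck-at-0: output 0 ✗
  N1 stuck-at-1: output 0 ✗
  N2 stuck-at-0: output 0 ✗
  N2 stuck-at-1: output 0 ✗
  N3 stuck-at-0: output 0 ✗
  N3 stuck-at-1: output 0 ✗
  N4 stuck-at-0: output 0 ✗
  N4 stuck-at-1: output 1 ✓
Consistent faults: {N4 stuck-at-1} — 1 in all.

1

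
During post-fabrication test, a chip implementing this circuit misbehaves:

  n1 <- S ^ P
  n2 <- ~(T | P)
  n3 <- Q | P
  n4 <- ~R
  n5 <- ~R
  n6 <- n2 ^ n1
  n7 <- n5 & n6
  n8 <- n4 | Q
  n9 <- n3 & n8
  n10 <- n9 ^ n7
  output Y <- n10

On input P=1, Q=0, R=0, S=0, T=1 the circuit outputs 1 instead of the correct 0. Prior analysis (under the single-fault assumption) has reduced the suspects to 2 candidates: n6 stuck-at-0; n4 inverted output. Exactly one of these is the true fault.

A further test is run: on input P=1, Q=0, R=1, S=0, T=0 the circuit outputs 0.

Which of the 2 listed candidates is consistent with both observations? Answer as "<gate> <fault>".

n6 stuck-at-0

Evaluate each candidate on input P=1, Q=0, R=1, S=0, T=0:
  n6 stuck-at-0: n1=1, n2=0, n3=1, n4=0, n5=0, n6=0 [stuck-at-0], n7=0, n8=0, n9=0, n10=0 → 0 — matches
  n4 inverted output: n1=1, n2=0, n3=1, n4=1 [inverted output], n5=0, n6=1, n7=0, n8=1, n9=1, n10=1 → 1 — eliminated
Only n6 stuck-at-0 reproduces the observed 0.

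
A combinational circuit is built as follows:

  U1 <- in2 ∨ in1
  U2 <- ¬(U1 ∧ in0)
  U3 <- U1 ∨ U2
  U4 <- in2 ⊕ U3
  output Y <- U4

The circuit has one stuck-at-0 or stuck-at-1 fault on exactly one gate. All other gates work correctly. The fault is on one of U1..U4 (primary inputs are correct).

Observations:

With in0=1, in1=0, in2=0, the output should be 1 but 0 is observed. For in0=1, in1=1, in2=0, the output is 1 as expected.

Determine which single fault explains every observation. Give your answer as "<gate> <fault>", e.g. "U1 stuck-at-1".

Fault-free values for test 1 (in0=1, in1=0, in2=0): U1=0, U2=1, U3=1, U4=1, giving Y=1. Observed 0.
Test 1: faults giving observed 0 are {U2 stuck-at-0, U3 stuck-at-0, U4 stuck-at-0}.
Test 2 (in0=1, in1=1, in2=0): fault-free U1=1, U2=0, U3=1, U4=1 → 1; observed 1. Eliminates U3 stuck-at-0, U4 stuck-at-0.
Only U2 stuck-at-0 is consistent with every test.

U2 stuck-at-0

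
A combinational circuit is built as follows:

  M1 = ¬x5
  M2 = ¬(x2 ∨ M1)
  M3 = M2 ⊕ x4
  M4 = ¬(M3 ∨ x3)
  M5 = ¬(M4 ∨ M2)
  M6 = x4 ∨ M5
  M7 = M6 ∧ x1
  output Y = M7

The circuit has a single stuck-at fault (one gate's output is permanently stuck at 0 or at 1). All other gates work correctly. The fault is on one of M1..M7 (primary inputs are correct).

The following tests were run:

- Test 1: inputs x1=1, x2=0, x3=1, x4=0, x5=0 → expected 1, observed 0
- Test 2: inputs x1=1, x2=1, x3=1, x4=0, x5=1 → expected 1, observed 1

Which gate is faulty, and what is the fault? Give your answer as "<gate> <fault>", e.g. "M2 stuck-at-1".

M1 stuck-at-0

Fault-free values for test 1 (x1=1, x2=0, x3=1, x4=0, x5=0): M1=1, M2=0, M3=0, M4=0, M5=1, M6=1, M7=1, giving Y=1. Observed 0.
Test 1: faults giving observed 0 are {M1 stuck-at-0, M2 stuck-at-1, M4 stuck-at-1, M5 stuck-at-0, M6 stuck-at-0, M7 stuck-at-0}.
Test 2 (x1=1, x2=1, x3=1, x4=0, x5=1): fault-free M1=0, M2=0, M3=0, M4=0, M5=1, M6=1, M7=1 → 1; observed 1. Eliminates M2 stuck-at-1, M4 stuck-at-1, M5 stuck-at-0, M6 stuck-at-0, M7 stuck-at-0.
Only M1 stuck-at-0 is consistent with every test.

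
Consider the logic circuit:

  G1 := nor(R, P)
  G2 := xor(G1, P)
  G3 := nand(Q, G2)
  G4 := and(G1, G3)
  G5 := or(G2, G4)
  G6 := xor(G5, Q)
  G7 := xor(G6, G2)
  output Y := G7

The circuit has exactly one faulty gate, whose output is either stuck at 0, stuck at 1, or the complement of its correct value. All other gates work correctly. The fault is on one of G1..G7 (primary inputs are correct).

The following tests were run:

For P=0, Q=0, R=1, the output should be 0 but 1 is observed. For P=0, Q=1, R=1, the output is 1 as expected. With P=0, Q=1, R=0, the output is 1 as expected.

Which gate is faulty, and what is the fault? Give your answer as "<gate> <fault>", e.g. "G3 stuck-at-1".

G7 stuck-at-1

Fault-free values for test 1 (P=0, Q=0, R=1): G1=0, G2=0, G3=1, G4=0, G5=0, G6=0, G7=0, giving Y=0. Observed 1.
Test 1: faults giving observed 1 are {G4 stuck-at-1, G4 inverted output, G5 stuck-at-1, G5 inverted output, G6 stuck-at-1, G6 inverted output, G7 stuck-at-1, G7 inverted output}.
Test 2 (P=0, Q=1, R=1): fault-free G1=0, G2=0, G3=1, G4=0, G5=0, G6=1, G7=1 → 1; observed 1. Eliminates G4 stuck-at-1, G4 inverted output, G5 stuck-at-1, G5 inverted output, G6 inverted output, G7 inverted output.
Test 3 (P=0, Q=1, R=0): fault-free G1=1, G2=1, G3=0, G4=0, G5=1, G6=0, G7=1 → 1; observed 1. Eliminates G6 stuck-at-1.
Only G7 stuck-at-1 is consistent with every test.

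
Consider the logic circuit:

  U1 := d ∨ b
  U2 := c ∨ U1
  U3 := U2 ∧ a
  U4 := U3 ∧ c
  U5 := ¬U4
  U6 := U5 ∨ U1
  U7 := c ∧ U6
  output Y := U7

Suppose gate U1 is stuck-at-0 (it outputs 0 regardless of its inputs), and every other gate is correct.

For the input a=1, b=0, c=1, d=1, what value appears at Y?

0

Propagate with U1 forced: U1=0 [stuck-at-0], U2=1, U3=1, U4=1, U5=0, U6=0, U7=0.
So Y = 0. (Without the fault it would be 1.)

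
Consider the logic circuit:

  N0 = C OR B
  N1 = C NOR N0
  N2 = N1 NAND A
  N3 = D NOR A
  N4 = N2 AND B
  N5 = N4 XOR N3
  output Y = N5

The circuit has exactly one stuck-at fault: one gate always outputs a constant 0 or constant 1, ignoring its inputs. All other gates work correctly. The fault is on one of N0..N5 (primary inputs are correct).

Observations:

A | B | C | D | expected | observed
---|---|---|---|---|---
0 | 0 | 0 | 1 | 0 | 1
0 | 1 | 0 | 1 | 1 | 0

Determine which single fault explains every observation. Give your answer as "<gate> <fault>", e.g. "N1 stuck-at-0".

N3 stuck-at-1

Fault-free values for test 1 (A=0, B=0, C=0, D=1): N0=0, N1=1, N2=1, N3=0, N4=0, N5=0, giving Y=0. Observed 1.
Test 1: faults giving observed 1 are {N3 stuck-at-1, N4 stuck-at-1, N5 stuck-at-1}.
Test 2 (A=0, B=1, C=0, D=1): fault-free N0=1, N1=0, N2=1, N3=0, N4=1, N5=1 → 1; observed 0. Eliminates N4 stuck-at-1, N5 stuck-at-1.
Only N3 stuck-at-1 is consistent with every test.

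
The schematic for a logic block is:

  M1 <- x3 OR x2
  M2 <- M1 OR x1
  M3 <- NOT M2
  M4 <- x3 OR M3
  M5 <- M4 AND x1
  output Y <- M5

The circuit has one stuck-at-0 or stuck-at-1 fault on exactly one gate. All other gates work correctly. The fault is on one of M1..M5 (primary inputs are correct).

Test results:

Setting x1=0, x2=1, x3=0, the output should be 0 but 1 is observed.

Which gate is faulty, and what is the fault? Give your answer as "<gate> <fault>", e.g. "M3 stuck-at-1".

Fault-free values for test 1 (x1=0, x2=1, x3=0): M1=1, M2=1, M3=0, M4=0, M5=0, giving Y=0. Observed 1.
Test 1: faults giving observed 1 are {M5 stuck-at-1}.
Only M5 stuck-at-1 is consistent with every test.

M5 stuck-at-1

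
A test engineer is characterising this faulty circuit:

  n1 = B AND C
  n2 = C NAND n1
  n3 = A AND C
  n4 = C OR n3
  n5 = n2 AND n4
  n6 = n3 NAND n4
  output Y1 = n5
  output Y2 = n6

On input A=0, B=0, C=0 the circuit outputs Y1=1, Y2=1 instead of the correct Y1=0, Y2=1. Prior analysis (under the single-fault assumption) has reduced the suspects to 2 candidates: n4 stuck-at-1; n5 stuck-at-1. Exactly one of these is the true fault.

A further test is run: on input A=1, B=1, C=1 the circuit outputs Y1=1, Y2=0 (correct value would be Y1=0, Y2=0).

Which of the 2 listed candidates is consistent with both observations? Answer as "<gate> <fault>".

n5 stuck-at-1

Evaluate each candidate on input A=1, B=1, C=1:
  n4 stuck-at-1: n1=1, n2=0, n3=1, n4=1 [stuck-at-1], n5=0, n6=0 → Y1=0, Y2=0 — eliminated
  n5 stuck-at-1: n1=1, n2=0, n3=1, n4=1, n5=1 [stuck-at-1], n6=0 → Y1=1, Y2=0 — matches
Only n5 stuck-at-1 reproduces the observed Y1=1, Y2=0.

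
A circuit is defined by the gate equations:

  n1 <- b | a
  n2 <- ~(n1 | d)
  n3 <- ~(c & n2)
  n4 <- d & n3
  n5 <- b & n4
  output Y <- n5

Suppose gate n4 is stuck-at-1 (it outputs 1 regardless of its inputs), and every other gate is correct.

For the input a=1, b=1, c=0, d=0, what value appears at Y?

1

Propagate with n4 forced: n1=1, n2=0, n3=1, n4=1 [stuck-at-1], n5=1.
So Y = 1. (Without the fault it would be 0.)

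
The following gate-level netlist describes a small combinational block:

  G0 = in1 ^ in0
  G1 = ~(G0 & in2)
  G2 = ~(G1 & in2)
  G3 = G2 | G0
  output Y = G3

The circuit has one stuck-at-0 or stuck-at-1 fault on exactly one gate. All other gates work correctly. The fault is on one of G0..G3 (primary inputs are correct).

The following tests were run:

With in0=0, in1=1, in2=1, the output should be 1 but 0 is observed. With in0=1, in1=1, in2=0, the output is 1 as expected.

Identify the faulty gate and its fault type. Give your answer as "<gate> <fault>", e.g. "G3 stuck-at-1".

Fault-free values for test 1 (in0=0, in1=1, in2=1): G0=1, G1=0, G2=1, G3=1, giving Y=1. Observed 0.
Test 1: faults giving observed 0 are {G0 stuck-at-0, G3 stuck-at-0}.
Test 2 (in0=1, in1=1, in2=0): fault-free G0=0, G1=1, G2=1, G3=1 → 1; observed 1. Eliminates G3 stuck-at-0.
Only G0 stuck-at-0 is consistent with every test.

G0 stuck-at-0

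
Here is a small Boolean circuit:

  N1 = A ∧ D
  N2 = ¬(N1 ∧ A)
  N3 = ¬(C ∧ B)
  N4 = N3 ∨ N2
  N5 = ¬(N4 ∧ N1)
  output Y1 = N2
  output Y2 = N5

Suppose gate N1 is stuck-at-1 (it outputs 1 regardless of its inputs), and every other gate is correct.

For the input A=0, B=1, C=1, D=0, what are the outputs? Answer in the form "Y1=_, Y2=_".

Y1=1, Y2=0

Propagate with N1 forced: N1=1 [stuck-at-1], N2=1, N3=0, N4=1, N5=0.
So the outputs are Y1=1, Y2=0. (Without the fault they would be Y1=1, Y2=1.)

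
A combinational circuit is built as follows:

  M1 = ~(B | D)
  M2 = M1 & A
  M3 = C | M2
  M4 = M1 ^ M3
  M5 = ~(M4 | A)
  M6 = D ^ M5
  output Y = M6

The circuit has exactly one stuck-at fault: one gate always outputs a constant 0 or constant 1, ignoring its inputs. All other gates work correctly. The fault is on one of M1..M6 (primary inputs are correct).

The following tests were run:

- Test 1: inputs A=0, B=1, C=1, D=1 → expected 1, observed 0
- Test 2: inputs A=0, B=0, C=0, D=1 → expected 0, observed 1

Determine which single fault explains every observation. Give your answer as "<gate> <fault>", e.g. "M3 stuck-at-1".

Fault-free values for test 1 (A=0, B=1, C=1, D=1): M1=0, M2=0, M3=1, M4=1, M5=0, M6=1, giving Y=1. Observed 0.
Test 1: faults giving observed 0 are {M1 stuck-at-1, M3 stuck-at-0, M4 stuck-at-0, M5 stuck-at-1, M6 stuck-at-0}.
Test 2 (A=0, B=0, C=0, D=1): fault-free M1=0, M2=0, M3=0, M4=0, M5=1, M6=0 → 0; observed 1. Eliminates M3 stuck-at-0, M4 stuck-at-0, M5 stuck-at-1, M6 stuck-at-0.
Only M1 stuck-at-1 is consistent with every test.

M1 stuck-at-1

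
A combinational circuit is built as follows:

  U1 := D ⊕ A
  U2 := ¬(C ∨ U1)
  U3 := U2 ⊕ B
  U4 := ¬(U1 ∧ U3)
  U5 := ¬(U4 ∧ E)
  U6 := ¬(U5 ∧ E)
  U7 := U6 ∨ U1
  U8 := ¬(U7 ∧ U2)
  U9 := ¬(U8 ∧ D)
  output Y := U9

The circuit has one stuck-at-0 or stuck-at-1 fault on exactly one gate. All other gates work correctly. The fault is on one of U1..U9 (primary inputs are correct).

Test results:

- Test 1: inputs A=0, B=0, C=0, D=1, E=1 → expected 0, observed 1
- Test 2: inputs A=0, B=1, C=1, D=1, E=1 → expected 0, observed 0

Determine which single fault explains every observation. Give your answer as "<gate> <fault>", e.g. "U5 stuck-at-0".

U1 stuck-at-0

Fault-free values for test 1 (A=0, B=0, C=0, D=1, E=1): U1=1, U2=0, U3=0, U4=1, U5=0, U6=1, U7=1, U8=1, U9=0, giving Y=0. Observed 1.
Test 1: faults giving observed 1 are {U1 stuck-at-0, U2 stuck-at-1, U8 stuck-at-0, U9 stuck-at-1}.
Test 2 (A=0, B=1, C=1, D=1, E=1): fault-free U1=1, U2=0, U3=1, U4=0, U5=1, U6=0, U7=1, U8=1, U9=0 → 0; observed 0. Eliminates U2 stuck-at-1, U8 stuck-at-0, U9 stuck-at-1.
Only U1 stuck-at-0 is consistent with every test.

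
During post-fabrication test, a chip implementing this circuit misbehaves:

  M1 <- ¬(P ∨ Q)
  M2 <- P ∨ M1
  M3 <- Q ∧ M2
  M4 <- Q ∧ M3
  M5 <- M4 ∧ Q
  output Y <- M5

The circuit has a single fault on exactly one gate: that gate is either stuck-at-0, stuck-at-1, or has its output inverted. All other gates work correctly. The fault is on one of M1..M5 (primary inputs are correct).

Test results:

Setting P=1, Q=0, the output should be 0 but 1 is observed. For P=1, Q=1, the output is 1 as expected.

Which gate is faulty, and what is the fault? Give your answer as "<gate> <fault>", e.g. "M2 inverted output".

Fault-free values for test 1 (P=1, Q=0): M1=0, M2=1, M3=0, M4=0, M5=0, giving Y=0. Observed 1.
Test 1: faults giving observed 1 are {M5 stuck-at-1, M5 inverted output}.
Test 2 (P=1, Q=1): fault-free M1=0, M2=1, M3=1, M4=1, M5=1 → 1; observed 1. Eliminates M5 inverted output.
Only M5 stuck-at-1 is consistent with every test.

M5 stuck-at-1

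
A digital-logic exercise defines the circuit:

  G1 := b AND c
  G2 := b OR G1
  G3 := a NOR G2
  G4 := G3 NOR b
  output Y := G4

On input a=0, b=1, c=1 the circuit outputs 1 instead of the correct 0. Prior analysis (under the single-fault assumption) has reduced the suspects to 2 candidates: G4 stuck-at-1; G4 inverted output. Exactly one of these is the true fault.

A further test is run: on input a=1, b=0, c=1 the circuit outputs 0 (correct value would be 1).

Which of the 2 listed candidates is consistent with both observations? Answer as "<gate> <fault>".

G4 inverted output

Evaluate each candidate on input a=1, b=0, c=1:
  G4 stuck-at-1: G1=0, G2=0, G3=0, G4=1 [stuck-at-1] → 1 — eliminated
  G4 inverted output: G1=0, G2=0, G3=0, G4=0 [inverted output] → 0 — matches
Only G4 inverted output reproduces the observed 0.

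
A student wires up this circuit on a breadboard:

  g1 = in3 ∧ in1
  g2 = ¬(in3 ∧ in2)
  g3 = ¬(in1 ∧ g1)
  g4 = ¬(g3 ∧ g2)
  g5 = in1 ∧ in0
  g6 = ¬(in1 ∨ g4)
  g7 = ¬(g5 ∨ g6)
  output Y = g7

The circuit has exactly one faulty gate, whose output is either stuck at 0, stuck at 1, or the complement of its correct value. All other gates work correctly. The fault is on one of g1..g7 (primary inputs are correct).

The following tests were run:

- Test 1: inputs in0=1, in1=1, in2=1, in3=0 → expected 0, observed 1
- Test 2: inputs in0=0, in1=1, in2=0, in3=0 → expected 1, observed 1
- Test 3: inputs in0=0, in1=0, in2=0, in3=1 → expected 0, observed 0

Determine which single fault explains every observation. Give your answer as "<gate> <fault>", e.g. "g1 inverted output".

g5 stuck-at-0

Fault-free values for test 1 (in0=1, in1=1, in2=1, in3=0): g1=0, g2=1, g3=1, g4=0, g5=1, g6=0, g7=0, giving Y=0. Observed 1.
Test 1: faults giving observed 1 are {g5 stuck-at-0, g5 inverted output, g7 stuck-at-1, g7 inverted output}.
Test 2 (in0=0, in1=1, in2=0, in3=0): fault-free g1=0, g2=1, g3=1, g4=0, g5=0, g6=0, g7=1 → 1; observed 1. Eliminates g5 inverted output, g7 inverted output.
Test 3 (in0=0, in1=0, in2=0, in3=1): fault-free g1=0, g2=1, g3=1, g4=0, g5=0, g6=1, g7=0 → 0; observed 0. Eliminates g7 stuck-at-1.
Only g5 stuck-at-0 is consistent with every test.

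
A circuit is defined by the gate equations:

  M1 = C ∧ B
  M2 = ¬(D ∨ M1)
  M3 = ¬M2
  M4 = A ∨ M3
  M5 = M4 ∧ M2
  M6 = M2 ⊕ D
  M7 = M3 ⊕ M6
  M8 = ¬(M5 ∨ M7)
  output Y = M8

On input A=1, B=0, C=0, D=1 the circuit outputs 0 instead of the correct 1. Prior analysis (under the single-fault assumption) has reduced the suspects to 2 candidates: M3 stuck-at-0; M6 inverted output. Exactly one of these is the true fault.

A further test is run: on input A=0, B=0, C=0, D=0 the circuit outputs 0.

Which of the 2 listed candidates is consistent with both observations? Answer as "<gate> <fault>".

Evaluate each candidate on input A=0, B=0, C=0, D=0:
  M3 stuck-at-0: M1=0, M2=1, M3=0 [stuck-at-0], M4=0, M5=0, M6=1, M7=1, M8=0 → 0 — matches
  M6 inverted output: M1=0, M2=1, M3=0, M4=0, M5=0, M6=0 [inverted output], M7=0, M8=1 → 1 — eliminated
Only M3 stuck-at-0 reproduces the observed 0.

M3 stuck-at-0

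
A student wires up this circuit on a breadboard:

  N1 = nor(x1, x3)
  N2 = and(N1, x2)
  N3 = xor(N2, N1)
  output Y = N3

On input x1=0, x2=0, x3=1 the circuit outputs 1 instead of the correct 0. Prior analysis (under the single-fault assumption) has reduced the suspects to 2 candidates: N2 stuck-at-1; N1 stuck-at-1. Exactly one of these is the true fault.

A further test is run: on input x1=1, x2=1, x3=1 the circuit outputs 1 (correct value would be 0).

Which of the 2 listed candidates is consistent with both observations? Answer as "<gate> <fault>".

N2 stuck-at-1

Evaluate each candidate on input x1=1, x2=1, x3=1:
  N2 stuck-at-1: N1=0, N2=1 [stuck-at-1], N3=1 → 1 — matches
  N1 stuck-at-1: N1=1 [stuck-at-1], N2=1, N3=0 → 0 — eliminated
Only N2 stuck-at-1 reproduces the observed 1.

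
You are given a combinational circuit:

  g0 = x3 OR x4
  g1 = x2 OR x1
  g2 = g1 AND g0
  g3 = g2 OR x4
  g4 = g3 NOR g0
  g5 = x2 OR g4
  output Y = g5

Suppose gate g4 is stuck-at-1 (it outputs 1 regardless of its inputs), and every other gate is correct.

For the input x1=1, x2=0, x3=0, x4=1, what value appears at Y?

Propagate with g4 forced: g0=1, g1=1, g2=1, g3=1, g4=1 [stuck-at-1], g5=1.
So Y = 1. (Without the fault it would be 0.)

1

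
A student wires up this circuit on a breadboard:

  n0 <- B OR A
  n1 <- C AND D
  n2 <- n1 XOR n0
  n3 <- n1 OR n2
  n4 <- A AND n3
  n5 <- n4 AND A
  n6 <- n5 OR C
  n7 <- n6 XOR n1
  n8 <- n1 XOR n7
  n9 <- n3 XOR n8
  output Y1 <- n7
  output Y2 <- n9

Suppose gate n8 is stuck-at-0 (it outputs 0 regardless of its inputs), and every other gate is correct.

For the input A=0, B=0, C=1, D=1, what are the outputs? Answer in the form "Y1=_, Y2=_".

Propagate with n8 forced: n0=0, n1=1, n2=1, n3=1, n4=0, n5=0, n6=1, n7=0, n8=0 [stuck-at-0], n9=1.
So the outputs are Y1=0, Y2=1. (Without the fault they would be Y1=0, Y2=0.)

Y1=0, Y2=1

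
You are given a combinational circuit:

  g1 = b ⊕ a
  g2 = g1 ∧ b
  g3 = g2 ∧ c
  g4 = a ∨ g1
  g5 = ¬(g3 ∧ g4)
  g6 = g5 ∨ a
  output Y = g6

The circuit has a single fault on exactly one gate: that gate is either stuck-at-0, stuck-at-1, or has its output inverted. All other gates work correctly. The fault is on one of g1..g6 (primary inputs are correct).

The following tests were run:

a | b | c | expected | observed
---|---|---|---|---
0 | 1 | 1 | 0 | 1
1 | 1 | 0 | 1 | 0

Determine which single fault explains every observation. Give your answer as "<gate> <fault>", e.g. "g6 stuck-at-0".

g6 inverted output

Fault-free values for test 1 (a=0, b=1, c=1): g1=1, g2=1, g3=1, g4=1, g5=0, g6=0, giving Y=0. Observed 1.
Test 1: faults giving observed 1 are {g1 stuck-at-0, g1 inverted output, g2 stuck-at-0, g2 inverted output, g3 stuck-at-0, g3 inverted output, g4 stuck-at-0, g4 inverted output, g5 stuck-at-1, g5 inverted output, g6 stuck-at-1, g6 inverted output}.
Test 2 (a=1, b=1, c=0): fault-free g1=0, g2=0, g3=0, g4=1, g5=1, g6=1 → 1; observed 0. Eliminates g1 stuck-at-0, g1 inverted output, g2 stuck-at-0, g2 inverted output, g3 stuck-at-0, g3 inverted output, g4 stuck-at-0, g4 inverted output, g5 stuck-at-1, g5 inverted output, g6 stuck-at-1.
Only g6 inverted output is consistent with every test.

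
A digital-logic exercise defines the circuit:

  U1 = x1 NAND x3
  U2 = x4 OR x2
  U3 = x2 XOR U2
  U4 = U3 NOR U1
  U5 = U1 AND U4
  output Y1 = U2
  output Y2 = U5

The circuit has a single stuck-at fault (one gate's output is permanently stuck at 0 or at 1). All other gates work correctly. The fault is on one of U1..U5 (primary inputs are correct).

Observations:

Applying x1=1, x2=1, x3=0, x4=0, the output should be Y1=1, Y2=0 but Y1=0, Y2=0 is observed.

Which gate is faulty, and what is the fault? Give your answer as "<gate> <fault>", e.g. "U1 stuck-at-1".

Fault-free values for test 1 (x1=1, x2=1, x3=0, x4=0): U1=1, U2=1, U3=0, U4=0, U5=0, giving Y1=1, Y2=0. Observed Y1=0, Y2=0.
Test 1: faults giving observed Y1=0, Y2=0 are {U2 stuck-at-0}.
Only U2 stuck-at-0 is consistent with every test.

U2 stuck-at-0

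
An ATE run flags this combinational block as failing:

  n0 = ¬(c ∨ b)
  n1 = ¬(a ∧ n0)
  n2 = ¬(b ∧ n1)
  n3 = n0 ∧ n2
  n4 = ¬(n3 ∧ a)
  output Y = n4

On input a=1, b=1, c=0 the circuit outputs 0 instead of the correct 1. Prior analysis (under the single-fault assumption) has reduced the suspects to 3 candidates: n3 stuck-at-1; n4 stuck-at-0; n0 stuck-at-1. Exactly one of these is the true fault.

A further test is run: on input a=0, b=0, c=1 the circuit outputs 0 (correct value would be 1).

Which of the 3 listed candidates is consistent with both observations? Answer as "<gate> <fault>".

n4 stuck-at-0

Evaluate each candidate on input a=0, b=0, c=1:
  n3 stuck-at-1: n0=0, n1=1, n2=1, n3=1 [stuck-at-1], n4=1 → 1 — eliminated
  n4 stuck-at-0: n0=0, n1=1, n2=1, n3=0, n4=0 [stuck-at-0] → 0 — matches
  n0 stuck-at-1: n0=1 [stuck-at-1], n1=1, n2=1, n3=1, n4=1 → 1 — eliminated
Only n4 stuck-at-0 reproduces the observed 0.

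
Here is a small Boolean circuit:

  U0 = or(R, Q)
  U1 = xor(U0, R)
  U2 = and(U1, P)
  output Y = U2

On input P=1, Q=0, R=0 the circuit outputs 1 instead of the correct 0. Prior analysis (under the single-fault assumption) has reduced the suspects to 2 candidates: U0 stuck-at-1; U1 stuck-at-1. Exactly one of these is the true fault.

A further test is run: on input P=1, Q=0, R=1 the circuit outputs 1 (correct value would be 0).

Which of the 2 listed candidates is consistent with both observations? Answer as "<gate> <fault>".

U1 stuck-at-1

Evaluate each candidate on input P=1, Q=0, R=1:
  U0 stuck-at-1: U0=1 [stuck-at-1], U1=0, U2=0 → 0 — eliminated
  U1 stuck-at-1: U0=1, U1=1 [stuck-at-1], U2=1 → 1 — matches
Only U1 stuck-at-1 reproduces the observed 1.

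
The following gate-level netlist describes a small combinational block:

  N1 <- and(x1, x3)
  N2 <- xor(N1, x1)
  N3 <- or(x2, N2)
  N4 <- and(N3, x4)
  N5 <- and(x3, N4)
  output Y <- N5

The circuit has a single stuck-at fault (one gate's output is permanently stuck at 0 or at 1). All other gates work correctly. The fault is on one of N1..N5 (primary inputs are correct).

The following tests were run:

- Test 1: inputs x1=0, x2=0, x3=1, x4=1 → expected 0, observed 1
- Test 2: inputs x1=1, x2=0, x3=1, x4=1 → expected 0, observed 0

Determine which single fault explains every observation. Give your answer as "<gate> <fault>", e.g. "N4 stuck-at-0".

Fault-free values for test 1 (x1=0, x2=0, x3=1, x4=1): N1=0, N2=0, N3=0, N4=0, N5=0, giving Y=0. Observed 1.
Test 1: faults giving observed 1 are {N1 stuck-at-1, N2 stuck-at-1, N3 stuck-at-1, N4 stuck-at-1, N5 stuck-at-1}.
Test 2 (x1=1, x2=0, x3=1, x4=1): fault-free N1=1, N2=0, N3=0, N4=0, N5=0 → 0; observed 0. Eliminates N2 stuck-at-1, N3 stuck-at-1, N4 stuck-at-1, N5 stuck-at-1.
Only N1 stuck-at-1 is consistent with every test.

N1 stuck-at-1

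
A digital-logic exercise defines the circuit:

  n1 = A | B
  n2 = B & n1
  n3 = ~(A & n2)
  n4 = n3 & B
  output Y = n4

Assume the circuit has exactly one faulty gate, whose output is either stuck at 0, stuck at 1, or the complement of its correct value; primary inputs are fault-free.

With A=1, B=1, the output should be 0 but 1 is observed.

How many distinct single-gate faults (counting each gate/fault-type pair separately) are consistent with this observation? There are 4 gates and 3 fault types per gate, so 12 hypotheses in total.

8

Fault-free: n1=1, n2=1, n3=0, n4=0 → 0. Observed 1.
  n1 stuck-at-0: output 1 ✓
  n1 stuck-at-1: output 0 ✗
  n1 inverted output: output 1 ✓
  n2 stuck-at-0: output 1 ✓
  n2 stuck-at-1: output 0 ✗
  n2 inverted output: output 1 ✓
  n3 stuck-at-0: output 0 ✗
  n3 stuck-at-1: output 1 ✓
  n3 inverted output: output 1 ✓
  n4 stuck-at-0: output 0 ✗
  n4 stuck-at-1: output 1 ✓
  n4 inverted output: output 1 ✓
Consistent faults: {n1 stuck-at-0, n1 inverted output, n2 stuck-at-0, n2 inverted output, n3 stuck-at-1, n3 inverted output, n4 stuck-at-1, n4 inverted output} — 8 in all.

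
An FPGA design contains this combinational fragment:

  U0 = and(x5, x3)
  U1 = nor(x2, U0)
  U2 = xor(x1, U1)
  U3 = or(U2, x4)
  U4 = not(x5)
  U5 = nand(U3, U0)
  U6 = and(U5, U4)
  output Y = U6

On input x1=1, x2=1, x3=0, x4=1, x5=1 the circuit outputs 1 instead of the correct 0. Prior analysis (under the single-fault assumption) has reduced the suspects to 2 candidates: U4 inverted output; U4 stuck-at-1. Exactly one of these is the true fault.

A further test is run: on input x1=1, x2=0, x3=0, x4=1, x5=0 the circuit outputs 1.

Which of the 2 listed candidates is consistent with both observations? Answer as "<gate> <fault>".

U4 stuck-at-1

Evaluate each candidate on input x1=1, x2=0, x3=0, x4=1, x5=0:
  U4 inverted output: U0=0, U1=1, U2=0, U3=1, U4=0 [inverted output], U5=1, U6=0 → 0 — eliminated
  U4 stuck-at-1: U0=0, U1=1, U2=0, U3=1, U4=1 [stuck-at-1], U5=1, U6=1 → 1 — matches
Only U4 stuck-at-1 reproduces the observed 1.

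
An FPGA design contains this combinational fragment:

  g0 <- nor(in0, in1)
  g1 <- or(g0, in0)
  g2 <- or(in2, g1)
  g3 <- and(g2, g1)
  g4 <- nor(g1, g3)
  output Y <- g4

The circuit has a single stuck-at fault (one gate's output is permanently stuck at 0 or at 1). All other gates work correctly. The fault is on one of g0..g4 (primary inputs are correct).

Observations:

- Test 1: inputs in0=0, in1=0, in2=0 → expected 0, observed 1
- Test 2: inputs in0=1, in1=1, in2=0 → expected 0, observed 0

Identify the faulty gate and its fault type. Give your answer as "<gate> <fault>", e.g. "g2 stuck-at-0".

g0 stuck-at-0

Fault-free values for test 1 (in0=0, in1=0, in2=0): g0=1, g1=1, g2=1, g3=1, g4=0, giving Y=0. Observed 1.
Test 1: faults giving observed 1 are {g0 stuck-at-0, g1 stuck-at-0, g4 stuck-at-1}.
Test 2 (in0=1, in1=1, in2=0): fault-free g0=0, g1=1, g2=1, g3=1, g4=0 → 0; observed 0. Eliminates g1 stuck-at-0, g4 stuck-at-1.
Only g0 stuck-at-0 is consistent with every test.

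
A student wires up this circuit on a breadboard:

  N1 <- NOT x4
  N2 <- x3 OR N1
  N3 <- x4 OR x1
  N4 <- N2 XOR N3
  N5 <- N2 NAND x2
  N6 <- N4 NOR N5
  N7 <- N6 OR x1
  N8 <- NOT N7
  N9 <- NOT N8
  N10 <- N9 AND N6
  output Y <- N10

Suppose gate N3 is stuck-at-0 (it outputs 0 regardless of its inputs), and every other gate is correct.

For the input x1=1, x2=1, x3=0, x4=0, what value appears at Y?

Propagate with N3 forced: N1=1, N2=1, N3=0 [stuck-at-0], N4=1, N5=0, N6=0, N7=1, N8=0, N9=1, N10=0.
So Y = 0. (Without the fault it would be 1.)

0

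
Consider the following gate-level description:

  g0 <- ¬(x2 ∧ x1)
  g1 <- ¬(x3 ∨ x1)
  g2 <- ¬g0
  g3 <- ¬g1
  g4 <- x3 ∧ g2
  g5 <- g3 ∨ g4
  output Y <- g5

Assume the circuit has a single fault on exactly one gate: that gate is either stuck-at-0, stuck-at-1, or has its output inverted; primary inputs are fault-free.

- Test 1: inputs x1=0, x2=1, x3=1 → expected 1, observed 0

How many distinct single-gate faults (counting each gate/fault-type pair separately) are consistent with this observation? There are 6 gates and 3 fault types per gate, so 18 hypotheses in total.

Fault-free: g0=1, g1=0, g2=0, g3=1, g4=0, g5=1 → 1. Observed 0.
  g0: none of the 3 fault types match ✗
  g1: stuck-at-1, inverted output ✓; others ✗
  g2: none of the 3 fault types match ✗
  g3: stuck-at-0, inverted output ✓; others ✗
  g4: none of the 3 fault types match ✗
  g5: stuck-at-0, inverted output ✓; others ✗
Consistent faults: {g1 stuck-at-1, g1 inverted output, g3 stuck-at-0, g3 inverted output, g5 stuck-at-0, g5 inverted output} — 6 in all.

6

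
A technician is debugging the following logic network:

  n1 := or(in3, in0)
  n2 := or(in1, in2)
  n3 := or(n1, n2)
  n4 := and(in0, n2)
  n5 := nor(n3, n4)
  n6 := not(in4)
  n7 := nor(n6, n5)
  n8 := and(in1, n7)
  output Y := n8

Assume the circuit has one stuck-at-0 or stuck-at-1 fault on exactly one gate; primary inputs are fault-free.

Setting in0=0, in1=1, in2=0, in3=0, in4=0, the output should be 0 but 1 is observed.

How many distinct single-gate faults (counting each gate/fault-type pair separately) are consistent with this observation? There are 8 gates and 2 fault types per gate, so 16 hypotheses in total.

3

Fault-free: n1=0, n2=1, n3=1, n4=0, n5=0, n6=1, n7=0, n8=0 → 0. Observed 1.
  n1: none of the 2 fault types match ✗
  n2: none of the 2 fault types match ✗
  n3: none of the 2 fault types match ✗
  n4: none of the 2 fault types match ✗
  n5: none of the 2 fault types match ✗
  n6: stuck-at-0 ✓; others ✗
  n7: stuck-at-1 ✓; others ✗
  n8: stuck-at-1 ✓; others ✗
Consistent faults: {n6 stuck-at-0, n7 stuck-at-1, n8 stuck-at-1} — 3 in all.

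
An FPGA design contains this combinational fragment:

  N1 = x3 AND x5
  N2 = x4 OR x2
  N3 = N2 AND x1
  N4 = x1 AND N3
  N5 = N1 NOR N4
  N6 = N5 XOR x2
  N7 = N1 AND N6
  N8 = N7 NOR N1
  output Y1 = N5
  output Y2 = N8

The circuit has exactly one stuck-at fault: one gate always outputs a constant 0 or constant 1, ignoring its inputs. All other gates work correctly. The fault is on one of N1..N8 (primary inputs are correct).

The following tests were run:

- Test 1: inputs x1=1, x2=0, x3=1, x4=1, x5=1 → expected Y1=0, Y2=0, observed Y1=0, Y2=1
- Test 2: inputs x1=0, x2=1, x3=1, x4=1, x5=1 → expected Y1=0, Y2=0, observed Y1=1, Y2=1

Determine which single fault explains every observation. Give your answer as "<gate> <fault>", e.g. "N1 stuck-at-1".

N1 stuck-at-0

Fault-free values for test 1 (x1=1, x2=0, x3=1, x4=1, x5=1): N1=1, N2=1, N3=1, N4=1, N5=0, N6=0, N7=0, N8=0, giving Y1=0, Y2=0. Observed Y1=0, Y2=1.
Test 1: faults giving observed Y1=0, Y2=1 are {N1 stuck-at-0, N8 stuck-at-1}.
Test 2 (x1=0, x2=1, x3=1, x4=1, x5=1): fault-free N1=1, N2=1, N3=0, N4=0, N5=0, N6=1, N7=1, N8=0 → Y1=0, Y2=0; observed Y1=1, Y2=1. Eliminates N8 stuck-at-1.
Only N1 stuck-at-0 is consistent with every test.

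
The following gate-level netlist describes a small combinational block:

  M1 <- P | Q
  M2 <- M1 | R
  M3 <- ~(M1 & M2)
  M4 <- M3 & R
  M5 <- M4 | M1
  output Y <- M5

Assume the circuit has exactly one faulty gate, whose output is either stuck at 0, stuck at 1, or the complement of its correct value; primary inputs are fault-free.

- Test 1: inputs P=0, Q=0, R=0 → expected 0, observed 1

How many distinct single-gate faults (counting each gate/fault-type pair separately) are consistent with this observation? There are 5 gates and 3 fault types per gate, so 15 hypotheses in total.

6

Fault-free: M1=0, M2=0, M3=1, M4=0, M5=0 → 0. Observed 1.
  M1: stuck-at-1, inverted output ✓; others ✗
  M2: none of the 3 fault types match ✗
  M3: none of the 3 fault types match ✗
  M4: stuck-at-1, inverted output ✓; others ✗
  M5: stuck-at-1, inverted output ✓; others ✗
Consistent faults: {M1 stuck-at-1, M1 inverted output, M4 stuck-at-1, M4 inverted output, M5 stuck-at-1, M5 inverted output} — 6 in all.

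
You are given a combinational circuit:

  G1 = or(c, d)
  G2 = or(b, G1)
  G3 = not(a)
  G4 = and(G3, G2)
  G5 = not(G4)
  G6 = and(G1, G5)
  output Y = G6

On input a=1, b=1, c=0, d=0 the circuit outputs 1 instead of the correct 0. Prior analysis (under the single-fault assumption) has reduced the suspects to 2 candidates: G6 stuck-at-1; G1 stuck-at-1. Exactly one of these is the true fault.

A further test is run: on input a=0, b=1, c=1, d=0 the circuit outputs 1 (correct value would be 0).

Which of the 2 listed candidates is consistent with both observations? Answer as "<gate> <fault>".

G6 stuck-at-1

Evaluate each candidate on input a=0, b=1, c=1, d=0:
  G6 stuck-at-1: G1=1, G2=1, G3=1, G4=1, G5=0, G6=1 [stuck-at-1] → 1 — matches
  G1 stuck-at-1: G1=1 [stuck-at-1], G2=1, G3=1, G4=1, G5=0, G6=0 → 0 — eliminated
Only G6 stuck-at-1 reproduces the observed 1.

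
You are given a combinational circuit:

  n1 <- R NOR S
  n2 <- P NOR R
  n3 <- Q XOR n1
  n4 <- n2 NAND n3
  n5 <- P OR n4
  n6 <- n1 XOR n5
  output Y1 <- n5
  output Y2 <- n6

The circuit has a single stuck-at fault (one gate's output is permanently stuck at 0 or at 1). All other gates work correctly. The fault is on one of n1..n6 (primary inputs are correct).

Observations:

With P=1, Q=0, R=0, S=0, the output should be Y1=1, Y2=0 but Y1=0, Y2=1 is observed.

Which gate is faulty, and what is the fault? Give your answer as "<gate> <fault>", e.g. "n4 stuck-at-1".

Fault-free values for test 1 (P=1, Q=0, R=0, S=0): n1=1, n2=0, n3=1, n4=1, n5=1, n6=0, giving Y1=1, Y2=0. Observed Y1=0, Y2=1.
Test 1: faults giving observed Y1=0, Y2=1 are {n5 stuck-at-0}.
Only n5 stuck-at-0 is consistent with every test.

n5 stuck-at-0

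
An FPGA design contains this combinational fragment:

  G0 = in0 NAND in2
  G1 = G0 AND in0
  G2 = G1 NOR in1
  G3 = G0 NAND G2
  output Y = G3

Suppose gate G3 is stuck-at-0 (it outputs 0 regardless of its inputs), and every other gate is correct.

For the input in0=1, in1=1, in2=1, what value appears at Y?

0

Propagate with G3 forced: G0=0, G1=0, G2=0, G3=0 [stuck-at-0].
So Y = 0. (Without the fault it would be 1.)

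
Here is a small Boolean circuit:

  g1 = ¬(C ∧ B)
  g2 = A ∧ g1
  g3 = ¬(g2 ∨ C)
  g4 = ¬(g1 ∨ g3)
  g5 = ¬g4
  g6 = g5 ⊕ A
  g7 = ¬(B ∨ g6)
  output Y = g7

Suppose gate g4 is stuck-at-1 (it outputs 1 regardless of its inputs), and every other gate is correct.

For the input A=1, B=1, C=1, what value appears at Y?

Propagate with g4 forced: g1=0, g2=0, g3=0, g4=1 [stuck-at-1], g5=0, g6=1, g7=0.
So Y = 0. (Same as the fault-free value — the fault is masked on this input.)

0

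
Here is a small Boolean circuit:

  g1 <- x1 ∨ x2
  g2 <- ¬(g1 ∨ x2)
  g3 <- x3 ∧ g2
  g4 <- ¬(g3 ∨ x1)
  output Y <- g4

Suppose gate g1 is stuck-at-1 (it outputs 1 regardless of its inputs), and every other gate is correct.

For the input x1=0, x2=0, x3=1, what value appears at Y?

Propagate with g1 forced: g1=1 [stuck-at-1], g2=0, g3=0, g4=1.
So Y = 1. (Without the fault it would be 0.)

1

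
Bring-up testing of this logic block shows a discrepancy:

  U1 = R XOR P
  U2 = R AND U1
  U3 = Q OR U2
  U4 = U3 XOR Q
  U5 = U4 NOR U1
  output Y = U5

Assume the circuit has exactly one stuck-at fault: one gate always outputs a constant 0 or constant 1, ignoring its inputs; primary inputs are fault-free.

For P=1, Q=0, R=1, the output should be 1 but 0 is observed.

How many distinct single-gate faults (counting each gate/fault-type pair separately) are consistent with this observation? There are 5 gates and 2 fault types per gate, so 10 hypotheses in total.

5

Fault-free: U1=0, U2=0, U3=0, U4=0, U5=1 → 1. Observed 0.
  U1 stuck-at-0: output 1 ✗
  U1 stuck-at-1: output 0 ✓
  U2 stuck-at-0: output 1 ✗
  U2 stuck-at-1: output 0 ✓
  U3 stuck-at-0: output 1 ✗
  U3 stuck-at-1: output 0 ✓
  U4 stuck-at-0: output 1 ✗
  U4 stuck-at-1: output 0 ✓
  U5 stuck-at-0: output 0 ✓
  U5 stuck-at-1: output 1 ✗
Consistent faults: {U1 stuck-at-1, U2 stuck-at-1, U3 stuck-at-1, U4 stuck-at-1, U5 stuck-at-0} — 5 in all.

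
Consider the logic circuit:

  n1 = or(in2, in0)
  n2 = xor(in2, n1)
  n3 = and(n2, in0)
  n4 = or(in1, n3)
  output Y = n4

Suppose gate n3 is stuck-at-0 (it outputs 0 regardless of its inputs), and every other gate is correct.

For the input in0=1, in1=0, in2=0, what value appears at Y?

0

Propagate with n3 forced: n1=1, n2=1, n3=0 [stuck-at-0], n4=0.
So Y = 0. (Without the fault it would be 1.)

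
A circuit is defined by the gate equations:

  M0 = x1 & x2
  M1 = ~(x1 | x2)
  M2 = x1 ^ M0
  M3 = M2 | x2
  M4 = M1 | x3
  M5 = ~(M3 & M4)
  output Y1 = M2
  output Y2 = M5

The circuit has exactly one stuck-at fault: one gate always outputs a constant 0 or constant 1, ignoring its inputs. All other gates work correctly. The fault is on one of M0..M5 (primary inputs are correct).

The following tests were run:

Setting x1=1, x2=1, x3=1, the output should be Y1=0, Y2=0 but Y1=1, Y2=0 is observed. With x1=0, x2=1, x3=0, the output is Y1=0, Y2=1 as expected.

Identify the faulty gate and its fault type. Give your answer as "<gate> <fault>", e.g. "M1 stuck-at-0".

Fault-free values for test 1 (x1=1, x2=1, x3=1): M0=1, M1=0, M2=0, M3=1, M4=1, M5=0, giving Y1=0, Y2=0. Observed Y1=1, Y2=0.
Test 1: faults giving observed Y1=1, Y2=0 are {M0 stuck-at-0, M2 stuck-at-1}.
Test 2 (x1=0, x2=1, x3=0): fault-free M0=0, M1=0, M2=0, M3=1, M4=0, M5=1 → Y1=0, Y2=1; observed Y1=0, Y2=1. Eliminates M2 stuck-at-1.
Only M0 stuck-at-0 is consistent with every test.

M0 stuck-at-0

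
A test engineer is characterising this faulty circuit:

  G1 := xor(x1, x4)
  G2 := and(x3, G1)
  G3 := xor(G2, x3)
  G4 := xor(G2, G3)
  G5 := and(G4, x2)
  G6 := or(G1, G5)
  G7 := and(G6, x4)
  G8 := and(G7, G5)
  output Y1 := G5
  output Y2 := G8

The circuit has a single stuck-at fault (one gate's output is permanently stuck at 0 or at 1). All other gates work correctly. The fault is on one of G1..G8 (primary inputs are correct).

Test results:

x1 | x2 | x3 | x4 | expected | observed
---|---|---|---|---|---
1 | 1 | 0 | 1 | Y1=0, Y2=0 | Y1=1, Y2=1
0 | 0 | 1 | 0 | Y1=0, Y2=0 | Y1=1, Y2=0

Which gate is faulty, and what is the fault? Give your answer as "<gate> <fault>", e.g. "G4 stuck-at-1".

G5 stuck-at-1

Fault-free values for test 1 (x1=1, x2=1, x3=0, x4=1): G1=0, G2=0, G3=0, G4=0, G5=0, G6=0, G7=0, G8=0, giving Y1=0, Y2=0. Observed Y1=1, Y2=1.
Test 1: faults giving observed Y1=1, Y2=1 are {G3 stuck-at-1, G4 stuck-at-1, G5 stuck-at-1}.
Test 2 (x1=0, x2=0, x3=1, x4=0): fault-free G1=0, G2=0, G3=1, G4=1, G5=0, G6=0, G7=0, G8=0 → Y1=0, Y2=0; observed Y1=1, Y2=0. Eliminates G3 stuck-at-1, G4 stuck-at-1.
Only G5 stuck-at-1 is consistent with every test.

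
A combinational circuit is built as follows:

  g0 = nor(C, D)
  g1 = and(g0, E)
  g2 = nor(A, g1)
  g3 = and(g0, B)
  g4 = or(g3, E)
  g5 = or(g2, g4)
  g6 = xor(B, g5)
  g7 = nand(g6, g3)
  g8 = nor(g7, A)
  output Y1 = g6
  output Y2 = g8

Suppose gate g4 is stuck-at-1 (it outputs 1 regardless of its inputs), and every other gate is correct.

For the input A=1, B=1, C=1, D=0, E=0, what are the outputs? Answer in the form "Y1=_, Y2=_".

Propagate with g4 forced: g0=0, g1=0, g2=0, g3=0, g4=1 [stuck-at-1], g5=1, g6=0, g7=1, g8=0.
So the outputs are Y1=0, Y2=0. (Without the fault they would be Y1=1, Y2=0.)

Y1=0, Y2=0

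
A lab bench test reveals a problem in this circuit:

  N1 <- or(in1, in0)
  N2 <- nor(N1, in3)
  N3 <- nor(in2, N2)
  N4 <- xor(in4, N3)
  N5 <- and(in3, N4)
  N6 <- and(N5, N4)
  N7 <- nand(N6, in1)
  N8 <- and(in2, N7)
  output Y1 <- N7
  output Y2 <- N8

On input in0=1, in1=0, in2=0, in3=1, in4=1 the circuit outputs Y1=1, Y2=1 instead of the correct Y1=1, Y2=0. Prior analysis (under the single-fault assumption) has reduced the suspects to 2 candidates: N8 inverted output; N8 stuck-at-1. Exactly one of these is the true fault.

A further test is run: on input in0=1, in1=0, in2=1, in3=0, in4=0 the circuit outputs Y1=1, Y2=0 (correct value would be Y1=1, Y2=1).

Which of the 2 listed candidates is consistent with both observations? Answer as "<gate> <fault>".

N8 inverted output

Evaluate each candidate on input in0=1, in1=0, in2=1, in3=0, in4=0:
  N8 inverted output: N1=1, N2=0, N3=0, N4=0, N5=0, N6=0, N7=1, N8=0 [inverted output] → Y1=1, Y2=0 — matches
  N8 stuck-at-1: N1=1, N2=0, N3=0, N4=0, N5=0, N6=0, N7=1, N8=1 [stuck-at-1] → Y1=1, Y2=1 — eliminated
Only N8 inverted output reproduces the observed Y1=1, Y2=0.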